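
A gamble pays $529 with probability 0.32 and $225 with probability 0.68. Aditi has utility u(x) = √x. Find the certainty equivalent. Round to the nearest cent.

$308.35

E[u] = 0.32·√529 + 0.68·√225 = 0.32·23 + 0.68·15 = 17.56
CE = (17.56)² = 308.3536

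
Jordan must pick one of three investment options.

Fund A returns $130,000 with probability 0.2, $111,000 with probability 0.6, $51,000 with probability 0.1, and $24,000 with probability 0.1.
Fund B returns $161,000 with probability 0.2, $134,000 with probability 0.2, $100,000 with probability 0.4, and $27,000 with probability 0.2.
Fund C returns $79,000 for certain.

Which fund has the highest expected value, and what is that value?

Fund B ($104,400)

Fund A = 0.2 × 130000 + 0.6 × 111000 + 0.1 × 51000 + 0.1 × 24000 = 26000 + 66600 + 5100 + 2400 = 100100
Fund B = 0.2 × 161000 + 0.2 × 134000 + 0.4 × 100000 + 0.2 × 27000 = 32200 + 26800 + 40000 + 5400 = 104400
Fund C: 79000 (certain)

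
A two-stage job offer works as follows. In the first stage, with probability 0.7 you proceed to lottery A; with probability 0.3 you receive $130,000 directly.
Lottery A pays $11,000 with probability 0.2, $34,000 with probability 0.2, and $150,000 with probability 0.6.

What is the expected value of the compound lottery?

$108,300

EV(A) = 0.2 × 11000 + 0.2 × 34000 + 0.6 × 150000 = 2200 + 6800 + 90000 = 99000
Branch B: 130000 (certain)
Overall = 0.7 × 99000 + 0.3 × 130000 = 69300 + 39000 = 108300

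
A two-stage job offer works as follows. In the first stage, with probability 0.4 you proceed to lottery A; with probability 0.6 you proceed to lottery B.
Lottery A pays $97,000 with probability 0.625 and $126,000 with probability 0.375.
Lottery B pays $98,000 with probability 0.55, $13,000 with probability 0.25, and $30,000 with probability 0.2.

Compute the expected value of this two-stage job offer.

EV(A) = 0.625 × 97000 + 0.375 × 126000 = 60625 + 47250 = 107875
EV(B) = 0.55 × 98000 + 0.25 × 13000 + 0.2 × 30000 = 53900 + 3250 + 6000 = 63150
Overall = 0.4 × 107875 + 0.6 × 63150 = 43150 + 37890 = 81040

$81,040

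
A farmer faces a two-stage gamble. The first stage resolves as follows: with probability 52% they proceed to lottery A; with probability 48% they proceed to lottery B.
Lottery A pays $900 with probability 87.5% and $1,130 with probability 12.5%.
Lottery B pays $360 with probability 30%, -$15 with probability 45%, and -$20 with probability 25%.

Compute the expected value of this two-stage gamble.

EV(A) = 0.875 × 900 + 0.125 × 1130 = 787.5 + 141.25 = 928.75
EV(B) = 0.3 × 360 + 0.45 × (-15) + 0.25 × (-20) = 108 − 6.75 − 5 = 96.25
Overall = 0.52 × 928.75 + 0.48 × 96.25 = 482.95 + 46.2 = 529.15

$529.15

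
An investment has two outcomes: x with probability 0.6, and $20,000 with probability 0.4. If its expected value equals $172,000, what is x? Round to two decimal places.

0.6·x + 0.4·20000 = 172000
0.6·x = 172000 − 8000 = 164000
x = 164000 / 0.6 = 273333.3333

x = $273,333.33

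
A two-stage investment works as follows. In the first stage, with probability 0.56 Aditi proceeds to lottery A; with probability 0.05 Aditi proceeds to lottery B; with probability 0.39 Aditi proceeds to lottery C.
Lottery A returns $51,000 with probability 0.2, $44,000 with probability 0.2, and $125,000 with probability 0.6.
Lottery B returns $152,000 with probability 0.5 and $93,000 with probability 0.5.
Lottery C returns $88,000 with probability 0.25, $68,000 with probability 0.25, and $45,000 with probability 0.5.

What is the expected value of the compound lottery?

$82,750

EV(A) = 0.2 × 51000 + 0.2 × 44000 + 0.6 × 125000 = 10200 + 8800 + 75000 = 94000
EV(B) = 0.5 × 152000 + 0.5 × 93000 = 76000 + 46500 = 122500
EV(C) = 0.25 × 88000 + 0.25 × 68000 + 0.5 × 45000 = 22000 + 17000 + 22500 = 61500
Overall = 0.56 × 94000 + 0.05 × 122500 + 0.39 × 61500 = 52640 + 6125 + 23985 = 82750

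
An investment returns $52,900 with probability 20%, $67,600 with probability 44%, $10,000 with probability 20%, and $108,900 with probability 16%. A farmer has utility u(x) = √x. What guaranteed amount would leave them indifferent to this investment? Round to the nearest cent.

$54,382.24

E[u] = 0.2·√52900 + 0.44·√67600 + 0.2·√10000 + 0.16·√108900 = 0.2·230 + 0.44·260 + 0.2·100 + 0.16·330 = 233.2
CE = (233.2)² = 54382.24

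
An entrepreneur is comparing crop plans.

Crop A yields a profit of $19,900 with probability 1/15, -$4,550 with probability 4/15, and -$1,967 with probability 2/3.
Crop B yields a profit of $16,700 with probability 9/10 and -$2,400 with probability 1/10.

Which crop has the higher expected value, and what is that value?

Crop A = 1/15 × 19900 + 4/15 × (-4550) + 2/3 × (-1967) = 1326.6667 − 1213.3333 − 1311.3333 = -1198
Crop B = 9/10 × 16700 + 1/10 × (-2400) = 15030 − 240 = 14790

Crop B ($14,790)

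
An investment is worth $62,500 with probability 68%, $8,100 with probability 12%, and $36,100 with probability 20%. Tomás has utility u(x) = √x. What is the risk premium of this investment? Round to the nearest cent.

$2,818.56

E[u] = 0.68·√62500 + 0.12·√8100 + 0.2·√36100 = 0.68·250 + 0.12·90 + 0.2·190 = 218.8
CE = (218.8)² = 47873.44
Risk premium = EV − CE = 50692 − 47873.44 = 2818.56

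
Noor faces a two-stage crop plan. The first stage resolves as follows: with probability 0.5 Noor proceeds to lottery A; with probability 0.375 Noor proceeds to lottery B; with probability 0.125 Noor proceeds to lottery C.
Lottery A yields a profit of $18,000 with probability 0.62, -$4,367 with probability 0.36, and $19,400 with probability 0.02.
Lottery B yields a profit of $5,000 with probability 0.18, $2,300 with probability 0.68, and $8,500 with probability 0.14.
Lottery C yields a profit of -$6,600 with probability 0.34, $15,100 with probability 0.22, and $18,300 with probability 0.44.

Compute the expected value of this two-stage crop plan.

EV(A) = 0.62 × 18000 + 0.36 × (-4367) + 0.02 × 19400 = 11160 − 1572.12 + 388 = 9975.88
EV(B) = 0.18 × 5000 + 0.68 × 2300 + 0.14 × 8500 = 900 + 1564 + 1190 = 3654
EV(C) = 0.34 × (-6600) + 0.22 × 15100 + 0.44 × 18300 = -2244 + 3322 + 8052 = 9130
Overall = 0.5 × 9975.88 + 0.375 × 3654 + 0.125 × 9130 = 4987.94 + 1370.25 + 1141.25 = 7499.44

$7,499.44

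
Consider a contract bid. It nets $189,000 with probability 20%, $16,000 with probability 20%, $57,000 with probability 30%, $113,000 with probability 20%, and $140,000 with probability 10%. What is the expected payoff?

EV = 0.2 × 189000 + 0.2 × 16000 + 0.3 × 57000 + 0.2 × 113000 + 0.1 × 140000 = 37800 + 3200 + 17100 + 22600 + 14000 = 94700

$94,700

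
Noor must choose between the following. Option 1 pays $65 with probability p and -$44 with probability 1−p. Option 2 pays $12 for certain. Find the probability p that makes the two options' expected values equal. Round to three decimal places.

p = 0.514

p·65 + (1−p)·(-44) = 12
109p − 44 = 12
p = (12 + 44) / 109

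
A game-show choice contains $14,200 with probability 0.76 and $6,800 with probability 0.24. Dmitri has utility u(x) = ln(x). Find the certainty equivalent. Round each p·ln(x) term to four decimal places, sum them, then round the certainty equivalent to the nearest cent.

$11,900.08

E[u] = 0.76·ln(14200) + 0.24·ln(6800) = 7.2664 + 2.1179 = 9.3843
CE = e^9.3843 ≈ 11900.08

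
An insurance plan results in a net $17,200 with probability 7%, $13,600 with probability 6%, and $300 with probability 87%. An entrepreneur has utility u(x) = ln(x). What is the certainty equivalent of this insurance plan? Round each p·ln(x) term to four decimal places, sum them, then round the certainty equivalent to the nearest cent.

E[u] = 0.07·ln(17200) + 0.06·ln(13600) + 0.87·ln(300) = 0.6827 + 0.5711 + 4.9623 = 6.2161
CE = e^6.2161 ≈ 500.75

$500.75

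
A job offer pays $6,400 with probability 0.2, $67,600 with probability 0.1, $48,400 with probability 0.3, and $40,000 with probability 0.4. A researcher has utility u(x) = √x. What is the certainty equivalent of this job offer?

E[u] = 0.2·√6400 + 0.1·√67600 + 0.3·√48400 + 0.4·√40000 = 0.2·80 + 0.1·260 + 0.3·220 + 0.4·200 = 188
CE = (188)² = 35344

$35,344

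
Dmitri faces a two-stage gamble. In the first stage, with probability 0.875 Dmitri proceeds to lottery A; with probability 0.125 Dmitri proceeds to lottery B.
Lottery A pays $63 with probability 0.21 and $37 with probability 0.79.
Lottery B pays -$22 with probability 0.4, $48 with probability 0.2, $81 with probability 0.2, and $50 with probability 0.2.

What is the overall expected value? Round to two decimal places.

$40.53

EV(A) = 0.21 × 63 + 0.79 × 37 = 13.23 + 29.23 = 42.46
EV(B) = 0.4 × (-22) + 0.2 × 48 + 0.2 × 81 + 0.2 × 50 = -8.8 + 9.6 + 16.2 + 10 = 27
Overall = 0.875 × 42.46 + 0.125 × 27 = 37.1525 + 3.375 = 40.5275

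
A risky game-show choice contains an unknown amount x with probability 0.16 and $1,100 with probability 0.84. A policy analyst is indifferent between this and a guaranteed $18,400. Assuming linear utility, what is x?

0.16·x + 0.84·1100 = 18400
0.16·x = 18400 − 924 = 17476
x = 17476 / 0.16 = 109225

x = $109,225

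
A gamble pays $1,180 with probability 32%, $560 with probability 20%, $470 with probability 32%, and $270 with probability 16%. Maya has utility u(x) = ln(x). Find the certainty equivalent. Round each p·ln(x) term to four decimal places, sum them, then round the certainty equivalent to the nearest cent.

$598.01

E[u] = 0.32·ln(1180) + 0.2·ln(560) + 0.32·ln(470) + 0.16·ln(270) = 2.2634 + 1.2656 + 1.9689 + 0.8957 = 6.3936
CE = e^6.3936 ≈ 598.01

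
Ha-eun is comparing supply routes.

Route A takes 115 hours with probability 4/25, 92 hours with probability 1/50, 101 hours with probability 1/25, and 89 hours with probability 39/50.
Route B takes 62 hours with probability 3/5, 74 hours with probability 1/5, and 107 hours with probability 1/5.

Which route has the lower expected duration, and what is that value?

Route A = 4/25 × 115 + 1/50 × 92 + 1/25 × 101 + 39/50 × 89 = 18.4 + 1.84 + 4.04 + 69.42 = 93.7
Route B = 3/5 × 62 + 1/5 × 74 + 1/5 × 107 = 37.2 + 14.8 + 21.4 = 73.4

Route B (73.4 hours)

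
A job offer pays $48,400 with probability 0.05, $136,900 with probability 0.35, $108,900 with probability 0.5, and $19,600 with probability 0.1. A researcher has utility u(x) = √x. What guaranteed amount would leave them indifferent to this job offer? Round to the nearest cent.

E[u] = 0.05·√48400 + 0.35·√136900 + 0.5·√108900 + 0.1·√19600 = 0.05·220 + 0.35·370 + 0.5·330 + 0.1·140 = 319.5
CE = (319.5)² = 102080.25

$102,080.25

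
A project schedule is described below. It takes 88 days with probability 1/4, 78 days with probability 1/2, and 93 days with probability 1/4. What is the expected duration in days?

EV = 1/4 × 88 + 1/2 × 78 + 1/4 × 93 = 22 + 39 + 23.25 = 84.25

84.25 days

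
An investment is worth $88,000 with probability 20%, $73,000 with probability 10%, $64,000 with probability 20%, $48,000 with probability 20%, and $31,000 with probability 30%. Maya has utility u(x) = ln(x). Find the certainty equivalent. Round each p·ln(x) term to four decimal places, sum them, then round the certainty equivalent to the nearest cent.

E[u] = 0.2·ln(88000) + 0.1·ln(73000) + 0.2·ln(64000) + 0.2·ln(48000) + 0.3·ln(31000) = 2.2770 + 1.1198 + 2.2133 + 2.1558 + 3.1025 = 10.8684
CE = e^10.8684 ≈ 52491.16

$52,491.16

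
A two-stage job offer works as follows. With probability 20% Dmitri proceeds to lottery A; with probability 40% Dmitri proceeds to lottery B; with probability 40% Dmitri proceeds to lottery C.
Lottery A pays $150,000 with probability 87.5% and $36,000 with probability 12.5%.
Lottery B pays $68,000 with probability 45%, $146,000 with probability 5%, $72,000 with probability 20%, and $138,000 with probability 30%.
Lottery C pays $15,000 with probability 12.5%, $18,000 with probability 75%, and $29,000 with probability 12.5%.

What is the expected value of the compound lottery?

EV(A) = 0.875 × 150000 + 0.125 × 36000 = 131250 + 4500 = 135750
EV(B) = 0.45 × 68000 + 0.05 × 146000 + 0.2 × 72000 + 0.3 × 138000 = 30600 + 7300 + 14400 + 41400 = 93700
EV(C) = 0.125 × 15000 + 0.75 × 18000 + 0.125 × 29000 = 1875 + 13500 + 3625 = 19000
Overall = 0.2 × 135750 + 0.4 × 93700 + 0.4 × 19000 = 27150 + 37480 + 7600 = 72230

$72,230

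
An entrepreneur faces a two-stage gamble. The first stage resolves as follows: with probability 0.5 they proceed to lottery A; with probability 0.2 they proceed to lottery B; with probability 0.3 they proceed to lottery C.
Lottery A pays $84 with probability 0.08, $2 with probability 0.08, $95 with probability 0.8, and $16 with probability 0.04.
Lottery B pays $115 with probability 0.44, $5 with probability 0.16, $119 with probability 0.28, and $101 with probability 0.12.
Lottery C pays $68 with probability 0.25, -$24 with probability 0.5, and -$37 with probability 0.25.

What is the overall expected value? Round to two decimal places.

EV(A) = 0.08 × 84 + 0.08 × 2 + 0.8 × 95 + 0.04 × 16 = 6.72 + 0.16 + 76 + 0.64 = 83.52
EV(B) = 0.44 × 115 + 0.16 × 5 + 0.28 × 119 + 0.12 × 101 = 50.6 + 0.8 + 33.32 + 12.12 = 96.84
EV(C) = 0.25 × 68 + 0.5 × (-24) + 0.25 × (-37) = 17 − 12 − 9.25 = -4.25
Overall = 0.5 × 83.52 + 0.2 × 96.84 + 0.3 × (-4.25) = 41.76 + 19.368 − 1.275 = 59.853

$59.85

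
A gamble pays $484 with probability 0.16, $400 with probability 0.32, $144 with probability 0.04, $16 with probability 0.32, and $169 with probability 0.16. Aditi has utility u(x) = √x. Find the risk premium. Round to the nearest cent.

E[u] = 0.16·√484 + 0.32·√400 + 0.04·√144 + 0.32·√16 + 0.16·√169 = 0.16·22 + 0.32·20 + 0.04·12 + 0.32·4 + 0.16·13 = 13.76
CE = (13.76)² = 189.3376
Risk premium = EV − CE = 243.36 − 189.3376 = 54.0224

$54.02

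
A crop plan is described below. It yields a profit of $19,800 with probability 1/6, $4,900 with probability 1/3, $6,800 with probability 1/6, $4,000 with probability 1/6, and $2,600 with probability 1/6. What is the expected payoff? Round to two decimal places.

$7,166.67

EV = 1/6 × 19800 + 1/3 × 4900 + 1/6 × 6800 + 1/6 × 4000 + 1/6 × 2600 = 3300 + 1633.3333 + 1133.3333 + 666.6667 + 433.3333 = 7166.6667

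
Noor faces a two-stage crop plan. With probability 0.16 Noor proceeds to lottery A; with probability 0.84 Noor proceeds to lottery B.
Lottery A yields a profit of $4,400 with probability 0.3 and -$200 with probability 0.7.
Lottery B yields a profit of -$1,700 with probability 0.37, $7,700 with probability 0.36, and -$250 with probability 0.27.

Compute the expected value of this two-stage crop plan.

EV(A) = 0.3 × 4400 + 0.7 × (-200) = 1320 − 140 = 1180
EV(B) = 0.37 × (-1700) + 0.36 × 7700 + 0.27 × (-250) = -629 + 2772 − 67.5 = 2075.5
Overall = 0.16 × 1180 + 0.84 × 2075.5 = 188.8 + 1743.42 = 1932.22

$1,932.22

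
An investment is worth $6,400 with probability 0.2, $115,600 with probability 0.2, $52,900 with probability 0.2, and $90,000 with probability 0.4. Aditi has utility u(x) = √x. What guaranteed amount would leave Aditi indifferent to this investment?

$62,500

E[u] = 0.2·√6400 + 0.2·√115600 + 0.2·√52900 + 0.4·√90000 = 0.2·80 + 0.2·340 + 0.2·230 + 0.4·300 = 250
CE = (250)² = 62500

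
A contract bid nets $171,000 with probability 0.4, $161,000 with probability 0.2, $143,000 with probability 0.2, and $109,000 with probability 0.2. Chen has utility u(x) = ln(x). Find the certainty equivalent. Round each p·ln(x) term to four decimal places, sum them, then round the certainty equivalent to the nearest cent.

$148,969.97

E[u] = 0.4·ln(171000) + 0.2·ln(161000) + 0.2·ln(143000) + 0.2·ln(109000) = 4.8198 + 2.3978 + 2.3741 + 2.3198 = 11.9115
CE = e^11.9115 ≈ 148969.97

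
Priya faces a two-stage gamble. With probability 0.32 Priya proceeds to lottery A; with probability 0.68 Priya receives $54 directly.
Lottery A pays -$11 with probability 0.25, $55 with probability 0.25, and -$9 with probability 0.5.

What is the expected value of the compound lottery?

EV(A) = 0.25 × (-11) + 0.25 × 55 + 0.5 × (-9) = -2.75 + 13.75 − 4.5 = 6.5
Branch B: 54 (certain)
Overall = 0.32 × 6.5 + 0.68 × 54 = 2.08 + 36.72 = 38.8

$38.80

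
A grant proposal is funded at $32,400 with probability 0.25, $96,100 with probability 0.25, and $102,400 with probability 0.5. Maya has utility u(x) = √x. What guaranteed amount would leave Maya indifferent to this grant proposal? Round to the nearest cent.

E[u] = 0.25·√32400 + 0.25·√96100 + 0.5·√102400 = 0.25·180 + 0.25·310 + 0.5·320 = 282.5
CE = (282.5)² = 79806.25

$79,806.25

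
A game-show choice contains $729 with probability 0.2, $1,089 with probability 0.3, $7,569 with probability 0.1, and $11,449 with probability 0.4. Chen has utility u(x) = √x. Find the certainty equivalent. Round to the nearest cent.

$4,462.24

E[u] = 0.2·√729 + 0.3·√1089 + 0.1·√7569 + 0.4·√11449 = 0.2·27 + 0.3·33 + 0.1·87 + 0.4·107 = 66.8
CE = (66.8)² = 4462.24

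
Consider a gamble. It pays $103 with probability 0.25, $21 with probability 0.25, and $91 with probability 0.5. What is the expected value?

EV = 0.25 × 103 + 0.25 × 21 + 0.5 × 91 = 25.75 + 5.25 + 45.5 = 76.5

$76.50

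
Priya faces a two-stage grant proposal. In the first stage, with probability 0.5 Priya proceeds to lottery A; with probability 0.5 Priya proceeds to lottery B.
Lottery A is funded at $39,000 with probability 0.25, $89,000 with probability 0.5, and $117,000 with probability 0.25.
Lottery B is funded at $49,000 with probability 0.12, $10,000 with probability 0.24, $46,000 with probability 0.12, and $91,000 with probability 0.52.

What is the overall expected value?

$72,310

EV(A) = 0.25 × 39000 + 0.5 × 89000 + 0.25 × 117000 = 9750 + 44500 + 29250 = 83500
EV(B) = 0.12 × 49000 + 0.24 × 10000 + 0.12 × 46000 + 0.52 × 91000 = 5880 + 2400 + 5520 + 47320 = 61120
Overall = 0.5 × 83500 + 0.5 × 61120 = 41750 + 30560 = 72310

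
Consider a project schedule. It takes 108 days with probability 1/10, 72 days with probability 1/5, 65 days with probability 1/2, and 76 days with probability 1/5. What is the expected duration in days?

72.9 days

EV = 1/10 × 108 + 1/5 × 72 + 1/2 × 65 + 1/5 × 76 = 10.8 + 14.4 + 32.5 + 15.2 = 72.9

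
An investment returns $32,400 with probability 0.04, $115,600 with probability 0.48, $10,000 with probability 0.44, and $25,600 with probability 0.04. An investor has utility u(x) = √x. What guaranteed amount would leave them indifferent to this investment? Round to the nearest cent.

$48,752.64

E[u] = 0.04·√32400 + 0.48·√115600 + 0.44·√10000 + 0.04·√25600 = 0.04·180 + 0.48·340 + 0.44·100 + 0.04·160 = 220.8
CE = (220.8)² = 48752.64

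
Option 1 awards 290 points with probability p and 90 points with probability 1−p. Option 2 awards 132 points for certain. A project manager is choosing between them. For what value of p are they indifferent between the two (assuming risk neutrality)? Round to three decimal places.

p = 0.210

p·290 + (1−p)·90 = 132
200p + 90 = 132
p = (132 − 90) / 200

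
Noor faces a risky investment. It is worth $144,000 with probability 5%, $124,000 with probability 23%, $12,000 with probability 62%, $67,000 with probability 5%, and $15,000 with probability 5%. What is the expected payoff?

EV = 0.05 × 144000 + 0.23 × 124000 + 0.62 × 12000 + 0.05 × 67000 + 0.05 × 15000 = 7200 + 28520 + 7440 + 3350 + 750 = 47260

$47,260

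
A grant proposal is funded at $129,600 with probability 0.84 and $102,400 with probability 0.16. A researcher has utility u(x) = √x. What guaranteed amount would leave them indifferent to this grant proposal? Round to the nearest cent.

E[u] = 0.84·√129600 + 0.16·√102400 = 0.84·360 + 0.16·320 = 353.6
CE = (353.6)² = 125032.96

$125,032.96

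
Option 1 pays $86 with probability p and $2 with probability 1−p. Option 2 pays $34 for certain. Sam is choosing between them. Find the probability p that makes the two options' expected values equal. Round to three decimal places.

p·86 + (1−p)·2 = 34
84p + 2 = 34
p = (34 − 2) / 84

p = 0.381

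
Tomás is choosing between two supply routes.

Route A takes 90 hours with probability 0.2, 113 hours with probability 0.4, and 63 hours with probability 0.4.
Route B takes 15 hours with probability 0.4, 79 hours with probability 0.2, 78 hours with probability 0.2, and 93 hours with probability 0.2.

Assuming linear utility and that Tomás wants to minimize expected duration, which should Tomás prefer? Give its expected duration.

Route B (56 hours)

Route A = 0.2 × 90 + 0.4 × 113 + 0.4 × 63 = 18 + 45.2 + 25.2 = 88.4
Route B = 0.4 × 15 + 0.2 × 79 + 0.2 × 78 + 0.2 × 93 = 6 + 15.8 + 15.6 + 18.6 = 56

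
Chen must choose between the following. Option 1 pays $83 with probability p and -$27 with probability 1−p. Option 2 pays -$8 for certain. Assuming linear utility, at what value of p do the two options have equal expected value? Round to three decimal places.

p = 0.173

p·83 + (1−p)·(-27) = -8
110p − 27 = -8
p = (-8 + 27) / 110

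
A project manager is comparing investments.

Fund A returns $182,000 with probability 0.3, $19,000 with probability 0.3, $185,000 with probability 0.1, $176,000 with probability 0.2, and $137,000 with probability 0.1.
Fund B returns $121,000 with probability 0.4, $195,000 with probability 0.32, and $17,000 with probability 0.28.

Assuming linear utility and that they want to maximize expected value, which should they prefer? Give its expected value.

Fund A ($127,700)

Fund A = 0.3 × 182000 + 0.3 × 19000 + 0.1 × 185000 + 0.2 × 176000 + 0.1 × 137000 = 54600 + 5700 + 18500 + 35200 + 13700 = 127700
Fund B = 0.4 × 121000 + 0.32 × 195000 + 0.28 × 17000 = 48400 + 62400 + 4760 = 115560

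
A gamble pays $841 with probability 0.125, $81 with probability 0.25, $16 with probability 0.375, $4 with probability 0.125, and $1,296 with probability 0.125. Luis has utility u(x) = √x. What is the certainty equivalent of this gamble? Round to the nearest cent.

E[u] = 0.125·√841 + 0.25·√81 + 0.375·√16 + 0.125·√4 + 0.125·√1296 = 0.125·29 + 0.25·9 + 0.375·4 + 0.125·2 + 0.125·36 = 12.125
CE = (12.125)² = 147.015625

$147.02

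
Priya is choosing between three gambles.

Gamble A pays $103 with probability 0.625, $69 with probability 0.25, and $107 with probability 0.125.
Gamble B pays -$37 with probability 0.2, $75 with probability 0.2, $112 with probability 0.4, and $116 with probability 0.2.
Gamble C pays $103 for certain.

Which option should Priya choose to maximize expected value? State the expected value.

Gamble A = 0.625 × 103 + 0.25 × 69 + 0.125 × 107 = 64.375 + 17.25 + 13.375 = 95
Gamble B = 0.2 × (-37) + 0.2 × 75 + 0.4 × 112 + 0.2 × 116 = -7.4 + 15 + 44.8 + 23.2 = 75.6
Gamble C: 103 (certain)

Gamble C ($103)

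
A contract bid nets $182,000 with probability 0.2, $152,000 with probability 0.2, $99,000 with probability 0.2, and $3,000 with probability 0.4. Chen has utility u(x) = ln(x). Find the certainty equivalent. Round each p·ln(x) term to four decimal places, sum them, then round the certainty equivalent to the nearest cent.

E[u] = 0.2·ln(182000) + 0.2·ln(152000) + 0.2·ln(99000) + 0.4·ln(3000) = 2.4224 + 2.3863 + 2.3006 + 3.2025 = 10.3118
CE = e^10.3118 ≈ 30085.54

$30,085.54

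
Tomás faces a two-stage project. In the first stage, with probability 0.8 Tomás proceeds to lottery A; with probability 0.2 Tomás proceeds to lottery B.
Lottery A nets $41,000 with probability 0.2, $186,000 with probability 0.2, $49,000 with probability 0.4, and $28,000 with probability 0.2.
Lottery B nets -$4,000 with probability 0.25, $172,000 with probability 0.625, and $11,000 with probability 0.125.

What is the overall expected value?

EV(A) = 0.2 × 41000 + 0.2 × 186000 + 0.4 × 49000 + 0.2 × 28000 = 8200 + 37200 + 19600 + 5600 = 70600
EV(B) = 0.25 × (-4000) + 0.625 × 172000 + 0.125 × 11000 = -1000 + 107500 + 1375 = 107875
Overall = 0.8 × 70600 + 0.2 × 107875 = 56480 + 21575 = 78055

$78,055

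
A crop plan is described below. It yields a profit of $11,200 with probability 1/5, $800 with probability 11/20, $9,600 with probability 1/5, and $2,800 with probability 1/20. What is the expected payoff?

EV = 1/5 × 11200 + 11/20 × 800 + 1/5 × 9600 + 1/20 × 2800 = 2240 + 440 + 1920 + 140 = 4740

$4,740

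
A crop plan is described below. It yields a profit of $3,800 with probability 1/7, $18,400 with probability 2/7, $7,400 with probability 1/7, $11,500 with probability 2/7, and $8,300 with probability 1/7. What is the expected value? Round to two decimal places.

$11,328.57

EV = 1/7 × 3800 + 2/7 × 18400 + 1/7 × 7400 + 2/7 × 11500 + 1/7 × 8300 = 542.8571 + 5257.1429 + 1057.1429 + 3285.7143 + 1185.7143 = 11328.5714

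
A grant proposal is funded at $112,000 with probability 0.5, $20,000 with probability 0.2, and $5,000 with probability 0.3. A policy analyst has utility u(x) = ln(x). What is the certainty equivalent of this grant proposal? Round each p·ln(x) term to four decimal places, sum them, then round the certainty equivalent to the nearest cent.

E[u] = 0.5·ln(112000) + 0.2·ln(20000) + 0.3·ln(5000) = 5.8131 + 1.9807 + 2.5552 = 10.3490
CE = e^10.3490 ≈ 31225.80

$31,225.80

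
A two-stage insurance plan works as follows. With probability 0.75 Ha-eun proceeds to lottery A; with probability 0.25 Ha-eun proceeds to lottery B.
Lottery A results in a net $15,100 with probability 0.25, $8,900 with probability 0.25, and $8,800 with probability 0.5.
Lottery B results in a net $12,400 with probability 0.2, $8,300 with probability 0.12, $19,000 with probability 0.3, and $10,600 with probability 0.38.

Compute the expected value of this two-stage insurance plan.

$11,101

EV(A) = 0.25 × 15100 + 0.25 × 8900 + 0.5 × 8800 = 3775 + 2225 + 4400 = 10400
EV(B) = 0.2 × 12400 + 0.12 × 8300 + 0.3 × 19000 + 0.38 × 10600 = 2480 + 996 + 5700 + 4028 = 13204
Overall = 0.75 × 10400 + 0.25 × 13204 = 7800 + 3301 = 11101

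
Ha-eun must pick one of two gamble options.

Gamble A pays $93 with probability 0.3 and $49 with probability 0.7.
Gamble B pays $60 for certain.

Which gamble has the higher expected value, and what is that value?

Gamble A ($62.20)

Gamble A = 0.3 × 93 + 0.7 × 49 = 27.9 + 34.3 = 62.2
Gamble B: 60 (certain)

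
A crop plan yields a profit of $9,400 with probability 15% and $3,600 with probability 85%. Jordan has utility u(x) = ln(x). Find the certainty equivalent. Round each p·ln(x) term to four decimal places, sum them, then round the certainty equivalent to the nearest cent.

E[u] = 0.15·ln(9400) + 0.85·ln(3600) = 1.3723 + 6.9604 = 8.3327
CE = e^8.3327 ≈ 4157.63

$4,157.63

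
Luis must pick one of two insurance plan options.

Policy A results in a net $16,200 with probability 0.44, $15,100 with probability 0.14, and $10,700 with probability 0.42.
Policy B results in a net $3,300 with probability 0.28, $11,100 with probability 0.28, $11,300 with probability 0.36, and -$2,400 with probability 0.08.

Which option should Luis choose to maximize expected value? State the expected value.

Policy A ($13,736)

Policy A = 0.44 × 16200 + 0.14 × 15100 + 0.42 × 10700 = 7128 + 2114 + 4494 = 13736
Policy B = 0.28 × 3300 + 0.28 × 11100 + 0.36 × 11300 + 0.08 × (-2400) = 924 + 3108 + 4068 − 192 = 7908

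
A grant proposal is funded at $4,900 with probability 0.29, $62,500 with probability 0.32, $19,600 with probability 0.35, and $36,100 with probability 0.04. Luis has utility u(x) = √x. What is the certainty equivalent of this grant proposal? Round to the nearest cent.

E[u] = 0.29·√4900 + 0.32·√62500 + 0.35·√19600 + 0.04·√36100 = 0.29·70 + 0.32·250 + 0.35·140 + 0.04·190 = 156.9
CE = (156.9)² = 24617.61

$24,617.61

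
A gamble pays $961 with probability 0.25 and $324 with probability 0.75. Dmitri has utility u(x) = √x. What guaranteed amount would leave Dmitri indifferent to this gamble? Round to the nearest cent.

E[u] = 0.25·√961 + 0.75·√324 = 0.25·31 + 0.75·18 = 21.25
CE = (21.25)² = 451.5625

$451.56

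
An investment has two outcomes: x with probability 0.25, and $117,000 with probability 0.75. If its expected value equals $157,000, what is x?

x = $277,000

0.25·x + 0.75·117000 = 157000
0.25·x = 157000 − 87750 = 69250
x = 69250 / 0.25 = 277000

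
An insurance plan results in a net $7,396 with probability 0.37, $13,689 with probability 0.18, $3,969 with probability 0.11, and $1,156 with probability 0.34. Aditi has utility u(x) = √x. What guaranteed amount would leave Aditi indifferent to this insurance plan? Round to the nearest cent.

$5,093.68

E[u] = 0.37·√7396 + 0.18·√13689 + 0.11·√3969 + 0.34·√1156 = 0.37·86 + 0.18·117 + 0.11·63 + 0.34·34 = 71.37
CE = (71.37)² = 5093.6769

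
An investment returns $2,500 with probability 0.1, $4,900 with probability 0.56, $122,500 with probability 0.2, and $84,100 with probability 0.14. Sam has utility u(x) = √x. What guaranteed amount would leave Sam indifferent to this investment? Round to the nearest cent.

$23,963.04

E[u] = 0.1·√2500 + 0.56·√4900 + 0.2·√122500 + 0.14·√84100 = 0.1·50 + 0.56·70 + 0.2·350 + 0.14·290 = 154.8
CE = (154.8)² = 23963.04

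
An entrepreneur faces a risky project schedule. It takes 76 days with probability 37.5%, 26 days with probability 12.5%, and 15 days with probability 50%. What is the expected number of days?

EV = 0.375 × 76 + 0.125 × 26 + 0.5 × 15 = 28.5 + 3.25 + 7.5 = 39.25

39.25 days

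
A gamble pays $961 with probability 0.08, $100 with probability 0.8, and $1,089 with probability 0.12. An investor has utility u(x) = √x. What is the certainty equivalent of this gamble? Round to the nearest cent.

$208.51

E[u] = 0.08·√961 + 0.8·√100 + 0.12·√1089 = 0.08·31 + 0.8·10 + 0.12·33 = 14.44
CE = (14.44)² = 208.5136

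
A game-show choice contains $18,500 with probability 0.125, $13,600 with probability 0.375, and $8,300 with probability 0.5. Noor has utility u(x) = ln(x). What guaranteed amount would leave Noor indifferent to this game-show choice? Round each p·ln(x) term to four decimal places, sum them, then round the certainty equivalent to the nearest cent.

$11,041.32

E[u] = 0.125·ln(18500) + 0.375·ln(13600) + 0.5·ln(8300) = 1.2282 + 3.5692 + 4.5120 = 9.3094
CE = e^9.3094 ≈ 11041.32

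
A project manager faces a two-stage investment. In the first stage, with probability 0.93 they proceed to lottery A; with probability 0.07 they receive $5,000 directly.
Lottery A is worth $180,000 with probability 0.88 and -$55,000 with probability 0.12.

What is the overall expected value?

$141,524

EV(A) = 0.88 × 180000 + 0.12 × (-55000) = 158400 − 6600 = 151800
Branch B: 5000 (certain)
Overall = 0.93 × 151800 + 0.07 × 5000 = 141174 + 350 = 141524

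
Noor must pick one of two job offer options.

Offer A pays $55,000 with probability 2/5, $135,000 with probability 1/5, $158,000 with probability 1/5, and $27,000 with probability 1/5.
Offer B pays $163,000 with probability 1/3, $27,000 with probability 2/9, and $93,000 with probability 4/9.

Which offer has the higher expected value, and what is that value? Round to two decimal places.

Offer B ($101,666.67)

Offer A = 2/5 × 55000 + 1/5 × 135000 + 1/5 × 158000 + 1/5 × 27000 = 22000 + 27000 + 31600 + 5400 = 86000
Offer B = 1/3 × 163000 + 2/9 × 27000 + 4/9 × 93000 = 54333.3333 + 6000 + 41333.3333 = 101666.6667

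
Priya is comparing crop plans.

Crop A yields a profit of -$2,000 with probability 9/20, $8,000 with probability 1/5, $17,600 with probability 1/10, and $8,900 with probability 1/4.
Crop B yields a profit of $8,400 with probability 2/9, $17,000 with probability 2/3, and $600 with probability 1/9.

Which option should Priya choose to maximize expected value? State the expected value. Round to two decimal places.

Crop B ($13,266.67)

Crop A = 9/20 × (-2000) + 1/5 × 8000 + 1/10 × 17600 + 1/4 × 8900 = -900 + 1600 + 1760 + 2225 = 4685
Crop B = 2/9 × 8400 + 2/3 × 17000 + 1/9 × 600 = 1866.6667 + 11333.3333 + 66.6667 = 13266.6667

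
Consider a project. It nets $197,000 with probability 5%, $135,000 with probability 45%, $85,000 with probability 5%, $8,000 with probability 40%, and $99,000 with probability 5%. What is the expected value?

EV = 0.05 × 197000 + 0.45 × 135000 + 0.05 × 85000 + 0.4 × 8000 + 0.05 × 99000 = 9850 + 60750 + 4250 + 3200 + 4950 = 83000

$83,000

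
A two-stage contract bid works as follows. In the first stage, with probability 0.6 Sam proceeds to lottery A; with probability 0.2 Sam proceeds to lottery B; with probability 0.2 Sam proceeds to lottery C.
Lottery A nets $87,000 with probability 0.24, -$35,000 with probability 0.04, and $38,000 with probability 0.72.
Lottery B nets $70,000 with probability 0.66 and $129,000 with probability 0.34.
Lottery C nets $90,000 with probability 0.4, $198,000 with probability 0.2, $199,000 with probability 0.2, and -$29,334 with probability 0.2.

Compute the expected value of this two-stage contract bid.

$68,022.64

EV(A) = 0.24 × 87000 + 0.04 × (-35000) + 0.72 × 38000 = 20880 − 1400 + 27360 = 46840
EV(B) = 0.66 × 70000 + 0.34 × 129000 = 46200 + 43860 = 90060
EV(C) = 0.4 × 90000 + 0.2 × 198000 + 0.2 × 199000 + 0.2 × (-29334) = 36000 + 39600 + 39800 − 5866.8 = 109533.2
Overall = 0.6 × 46840 + 0.2 × 90060 + 0.2 × 109533.2 = 28104 + 18012 + 21906.64 = 68022.64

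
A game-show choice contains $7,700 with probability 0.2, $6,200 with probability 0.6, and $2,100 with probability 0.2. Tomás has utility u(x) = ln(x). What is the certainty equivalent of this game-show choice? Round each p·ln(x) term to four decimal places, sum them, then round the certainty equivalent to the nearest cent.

$5,213.99

E[u] = 0.2·ln(7700) + 0.6·ln(6200) + 0.2·ln(2100) = 1.7898 + 5.2394 + 1.5299 = 8.5591
CE = e^8.5591 ≈ 5213.99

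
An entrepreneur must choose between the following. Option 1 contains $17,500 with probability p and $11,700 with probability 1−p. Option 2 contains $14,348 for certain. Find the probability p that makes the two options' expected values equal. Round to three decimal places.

p = 0.457

p·17500 + (1−p)·11700 = 14348
5800p + 11700 = 14348
p = (14348 − 11700) / 5800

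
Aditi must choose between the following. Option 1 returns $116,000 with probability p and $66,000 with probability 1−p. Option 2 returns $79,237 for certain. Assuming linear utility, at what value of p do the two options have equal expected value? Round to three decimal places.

p·116000 + (1−p)·66000 = 79237
50000p + 66000 = 79237
p = (79237 − 66000) / 50000

p = 0.265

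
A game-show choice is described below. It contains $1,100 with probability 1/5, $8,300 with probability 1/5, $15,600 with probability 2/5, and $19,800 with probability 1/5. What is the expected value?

$12,080

EV = 1/5 × 1100 + 1/5 × 8300 + 2/5 × 15600 + 1/5 × 19800 = 220 + 1660 + 6240 + 3960 = 12080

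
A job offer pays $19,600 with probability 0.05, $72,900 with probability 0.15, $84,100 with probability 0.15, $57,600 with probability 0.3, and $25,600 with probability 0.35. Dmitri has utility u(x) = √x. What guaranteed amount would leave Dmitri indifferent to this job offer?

$47,961

E[u] = 0.05·√19600 + 0.15·√72900 + 0.15·√84100 + 0.3·√57600 + 0.35·√25600 = 0.05·140 + 0.15·270 + 0.15·290 + 0.3·240 + 0.35·160 = 219
CE = (219)² = 47961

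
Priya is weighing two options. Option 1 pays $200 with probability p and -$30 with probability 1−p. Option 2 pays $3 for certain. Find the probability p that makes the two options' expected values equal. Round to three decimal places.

p = 0.143

p·200 + (1−p)·(-30) = 3
230p − 30 = 3
p = (3 + 30) / 230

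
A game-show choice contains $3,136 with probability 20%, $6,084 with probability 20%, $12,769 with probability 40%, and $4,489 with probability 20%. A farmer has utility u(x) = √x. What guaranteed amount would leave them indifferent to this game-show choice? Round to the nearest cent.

$7,293.16

E[u] = 0.2·√3136 + 0.2·√6084 + 0.4·√12769 + 0.2·√4489 = 0.2·56 + 0.2·78 + 0.4·113 + 0.2·67 = 85.4
CE = (85.4)² = 7293.16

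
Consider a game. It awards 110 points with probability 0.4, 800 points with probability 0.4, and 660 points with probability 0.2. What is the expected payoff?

496 points

EV = 0.4 × 110 + 0.4 × 800 + 0.2 × 660 = 44 + 320 + 132 = 496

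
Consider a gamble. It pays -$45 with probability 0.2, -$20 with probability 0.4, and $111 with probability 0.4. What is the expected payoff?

$27.40

EV = 0.2 × (-45) + 0.4 × (-20) + 0.4 × 111 = -9 − 8 + 44.4 = 27.4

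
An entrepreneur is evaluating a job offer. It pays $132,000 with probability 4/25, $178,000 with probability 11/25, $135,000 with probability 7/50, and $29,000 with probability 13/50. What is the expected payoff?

EV = 4/25 × 132000 + 11/25 × 178000 + 7/50 × 135000 + 13/50 × 29000 = 21120 + 78320 + 18900 + 7540 = 125880

$125,880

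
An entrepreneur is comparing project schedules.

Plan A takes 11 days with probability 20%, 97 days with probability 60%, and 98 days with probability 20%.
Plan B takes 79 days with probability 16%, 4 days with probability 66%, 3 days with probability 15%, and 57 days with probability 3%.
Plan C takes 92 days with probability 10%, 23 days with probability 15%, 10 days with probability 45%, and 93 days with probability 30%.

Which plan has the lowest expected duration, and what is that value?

Plan A = 0.2 × 11 + 0.6 × 97 + 0.2 × 98 = 2.2 + 58.2 + 19.6 = 80
Plan B = 0.16 × 79 + 0.66 × 4 + 0.15 × 3 + 0.03 × 57 = 12.64 + 2.64 + 0.45 + 1.71 = 17.44
Plan C = 0.1 × 92 + 0.15 × 23 + 0.45 × 10 + 0.3 × 93 = 9.2 + 3.45 + 4.5 + 27.9 = 45.05

Plan B (17.44 days)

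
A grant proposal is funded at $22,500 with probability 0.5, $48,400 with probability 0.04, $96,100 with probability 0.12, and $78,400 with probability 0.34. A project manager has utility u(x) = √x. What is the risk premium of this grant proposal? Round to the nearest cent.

$4,631.56

E[u] = 0.5·√22500 + 0.04·√48400 + 0.12·√96100 + 0.34·√78400 = 0.5·150 + 0.04·220 + 0.12·310 + 0.34·280 = 216.2
CE = (216.2)² = 46742.44
Risk premium = EV − CE = 51374 − 46742.44 = 4631.56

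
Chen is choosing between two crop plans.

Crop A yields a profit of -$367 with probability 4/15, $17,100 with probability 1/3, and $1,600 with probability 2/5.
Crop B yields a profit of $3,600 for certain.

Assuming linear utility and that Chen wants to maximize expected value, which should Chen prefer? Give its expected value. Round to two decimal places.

Crop A ($6,242.13)

Crop A = 4/15 × (-367) + 1/3 × 17100 + 2/5 × 1600 = -97.8667 + 5700 + 640 = 6242.1333
Crop B: 3600 (certain)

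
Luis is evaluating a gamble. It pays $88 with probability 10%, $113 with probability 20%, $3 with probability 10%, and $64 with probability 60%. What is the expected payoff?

EV = 0.1 × 88 + 0.2 × 113 + 0.1 × 3 + 0.6 × 64 = 8.8 + 22.6 + 0.3 + 38.4 = 70.1

$70.10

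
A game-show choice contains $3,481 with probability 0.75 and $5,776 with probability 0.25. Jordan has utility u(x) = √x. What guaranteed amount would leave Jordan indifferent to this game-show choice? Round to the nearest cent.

$4,000.56

E[u] = 0.75·√3481 + 0.25·√5776 = 0.75·59 + 0.25·76 = 63.25
CE = (63.25)² = 4000.5625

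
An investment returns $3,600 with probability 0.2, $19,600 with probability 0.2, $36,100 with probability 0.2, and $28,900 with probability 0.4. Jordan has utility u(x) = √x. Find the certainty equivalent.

E[u] = 0.2·√3600 + 0.2·√19600 + 0.2·√36100 + 0.4·√28900 = 0.2·60 + 0.2·140 + 0.2·190 + 0.4·170 = 146
CE = (146)² = 21316

$21,316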